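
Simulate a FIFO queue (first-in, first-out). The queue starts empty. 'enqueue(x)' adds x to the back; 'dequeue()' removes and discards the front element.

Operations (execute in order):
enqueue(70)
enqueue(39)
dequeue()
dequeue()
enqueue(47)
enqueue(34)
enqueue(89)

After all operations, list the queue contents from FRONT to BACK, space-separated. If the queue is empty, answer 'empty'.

Answer: 47 34 89

Derivation:
enqueue(70): [70]
enqueue(39): [70, 39]
dequeue(): [39]
dequeue(): []
enqueue(47): [47]
enqueue(34): [47, 34]
enqueue(89): [47, 34, 89]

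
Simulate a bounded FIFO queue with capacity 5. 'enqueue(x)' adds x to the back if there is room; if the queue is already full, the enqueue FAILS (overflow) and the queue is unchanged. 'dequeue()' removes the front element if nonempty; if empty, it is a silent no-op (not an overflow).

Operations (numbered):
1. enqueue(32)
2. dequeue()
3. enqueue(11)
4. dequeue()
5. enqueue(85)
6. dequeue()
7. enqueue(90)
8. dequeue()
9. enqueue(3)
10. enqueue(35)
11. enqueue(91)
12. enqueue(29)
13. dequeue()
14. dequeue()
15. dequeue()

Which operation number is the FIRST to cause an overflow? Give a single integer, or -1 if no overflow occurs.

Answer: -1

Derivation:
1. enqueue(32): size=1
2. dequeue(): size=0
3. enqueue(11): size=1
4. dequeue(): size=0
5. enqueue(85): size=1
6. dequeue(): size=0
7. enqueue(90): size=1
8. dequeue(): size=0
9. enqueue(3): size=1
10. enqueue(35): size=2
11. enqueue(91): size=3
12. enqueue(29): size=4
13. dequeue(): size=3
14. dequeue(): size=2
15. dequeue(): size=1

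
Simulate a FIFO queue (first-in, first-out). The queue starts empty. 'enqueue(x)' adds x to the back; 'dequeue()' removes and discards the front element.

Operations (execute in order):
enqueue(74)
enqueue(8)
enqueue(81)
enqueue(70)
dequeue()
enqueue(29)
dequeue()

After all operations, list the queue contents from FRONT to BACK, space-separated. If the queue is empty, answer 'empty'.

enqueue(74): [74]
enqueue(8): [74, 8]
enqueue(81): [74, 8, 81]
enqueue(70): [74, 8, 81, 70]
dequeue(): [8, 81, 70]
enqueue(29): [8, 81, 70, 29]
dequeue(): [81, 70, 29]

Answer: 81 70 29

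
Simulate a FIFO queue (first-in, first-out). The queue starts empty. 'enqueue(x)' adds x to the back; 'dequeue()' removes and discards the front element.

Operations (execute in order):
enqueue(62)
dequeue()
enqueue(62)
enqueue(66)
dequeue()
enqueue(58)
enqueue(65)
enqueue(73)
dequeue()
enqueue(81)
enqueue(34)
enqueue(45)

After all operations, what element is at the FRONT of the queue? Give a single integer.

Answer: 58

Derivation:
enqueue(62): queue = [62]
dequeue(): queue = []
enqueue(62): queue = [62]
enqueue(66): queue = [62, 66]
dequeue(): queue = [66]
enqueue(58): queue = [66, 58]
enqueue(65): queue = [66, 58, 65]
enqueue(73): queue = [66, 58, 65, 73]
dequeue(): queue = [58, 65, 73]
enqueue(81): queue = [58, 65, 73, 81]
enqueue(34): queue = [58, 65, 73, 81, 34]
enqueue(45): queue = [58, 65, 73, 81, 34, 45]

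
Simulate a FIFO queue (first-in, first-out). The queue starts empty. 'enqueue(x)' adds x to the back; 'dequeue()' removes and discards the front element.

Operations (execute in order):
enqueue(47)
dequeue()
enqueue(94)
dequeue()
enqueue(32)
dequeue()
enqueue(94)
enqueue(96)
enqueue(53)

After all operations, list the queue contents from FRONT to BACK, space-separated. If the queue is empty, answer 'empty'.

Answer: 94 96 53

Derivation:
enqueue(47): [47]
dequeue(): []
enqueue(94): [94]
dequeue(): []
enqueue(32): [32]
dequeue(): []
enqueue(94): [94]
enqueue(96): [94, 96]
enqueue(53): [94, 96, 53]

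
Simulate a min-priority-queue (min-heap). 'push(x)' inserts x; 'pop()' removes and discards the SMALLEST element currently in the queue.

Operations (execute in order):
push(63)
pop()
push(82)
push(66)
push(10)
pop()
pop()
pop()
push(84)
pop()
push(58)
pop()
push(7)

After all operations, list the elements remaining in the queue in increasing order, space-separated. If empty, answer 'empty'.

push(63): heap contents = [63]
pop() → 63: heap contents = []
push(82): heap contents = [82]
push(66): heap contents = [66, 82]
push(10): heap contents = [10, 66, 82]
pop() → 10: heap contents = [66, 82]
pop() → 66: heap contents = [82]
pop() → 82: heap contents = []
push(84): heap contents = [84]
pop() → 84: heap contents = []
push(58): heap contents = [58]
pop() → 58: heap contents = []
push(7): heap contents = [7]

Answer: 7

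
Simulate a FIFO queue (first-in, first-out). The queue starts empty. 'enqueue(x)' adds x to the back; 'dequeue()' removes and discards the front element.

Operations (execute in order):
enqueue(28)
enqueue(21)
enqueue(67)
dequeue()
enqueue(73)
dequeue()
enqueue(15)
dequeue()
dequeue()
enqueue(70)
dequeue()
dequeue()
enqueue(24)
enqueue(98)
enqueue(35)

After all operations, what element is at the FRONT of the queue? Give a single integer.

enqueue(28): queue = [28]
enqueue(21): queue = [28, 21]
enqueue(67): queue = [28, 21, 67]
dequeue(): queue = [21, 67]
enqueue(73): queue = [21, 67, 73]
dequeue(): queue = [67, 73]
enqueue(15): queue = [67, 73, 15]
dequeue(): queue = [73, 15]
dequeue(): queue = [15]
enqueue(70): queue = [15, 70]
dequeue(): queue = [70]
dequeue(): queue = []
enqueue(24): queue = [24]
enqueue(98): queue = [24, 98]
enqueue(35): queue = [24, 98, 35]

Answer: 24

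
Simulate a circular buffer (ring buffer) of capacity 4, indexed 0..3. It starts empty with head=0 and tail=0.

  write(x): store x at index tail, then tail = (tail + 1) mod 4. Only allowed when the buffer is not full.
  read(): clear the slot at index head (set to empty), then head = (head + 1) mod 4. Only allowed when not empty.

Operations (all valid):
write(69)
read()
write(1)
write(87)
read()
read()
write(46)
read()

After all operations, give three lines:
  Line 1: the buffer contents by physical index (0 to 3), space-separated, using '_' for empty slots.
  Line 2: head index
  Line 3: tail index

write(69): buf=[69 _ _ _], head=0, tail=1, size=1
read(): buf=[_ _ _ _], head=1, tail=1, size=0
write(1): buf=[_ 1 _ _], head=1, tail=2, size=1
write(87): buf=[_ 1 87 _], head=1, tail=3, size=2
read(): buf=[_ _ 87 _], head=2, tail=3, size=1
read(): buf=[_ _ _ _], head=3, tail=3, size=0
write(46): buf=[_ _ _ 46], head=3, tail=0, size=1
read(): buf=[_ _ _ _], head=0, tail=0, size=0

Answer: _ _ _ _
0
0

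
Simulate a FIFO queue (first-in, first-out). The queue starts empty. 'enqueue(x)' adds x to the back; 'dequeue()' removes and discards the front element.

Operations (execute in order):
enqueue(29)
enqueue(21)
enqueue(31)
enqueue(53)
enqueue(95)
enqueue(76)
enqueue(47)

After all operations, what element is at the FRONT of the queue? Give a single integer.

enqueue(29): queue = [29]
enqueue(21): queue = [29, 21]
enqueue(31): queue = [29, 21, 31]
enqueue(53): queue = [29, 21, 31, 53]
enqueue(95): queue = [29, 21, 31, 53, 95]
enqueue(76): queue = [29, 21, 31, 53, 95, 76]
enqueue(47): queue = [29, 21, 31, 53, 95, 76, 47]

Answer: 29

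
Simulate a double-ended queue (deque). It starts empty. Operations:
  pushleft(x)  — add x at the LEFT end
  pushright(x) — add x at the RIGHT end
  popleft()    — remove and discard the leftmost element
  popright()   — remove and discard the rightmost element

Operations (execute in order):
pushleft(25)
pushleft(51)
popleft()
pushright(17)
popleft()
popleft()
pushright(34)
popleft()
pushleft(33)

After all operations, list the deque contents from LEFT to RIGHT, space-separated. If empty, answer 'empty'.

Answer: 33

Derivation:
pushleft(25): [25]
pushleft(51): [51, 25]
popleft(): [25]
pushright(17): [25, 17]
popleft(): [17]
popleft(): []
pushright(34): [34]
popleft(): []
pushleft(33): [33]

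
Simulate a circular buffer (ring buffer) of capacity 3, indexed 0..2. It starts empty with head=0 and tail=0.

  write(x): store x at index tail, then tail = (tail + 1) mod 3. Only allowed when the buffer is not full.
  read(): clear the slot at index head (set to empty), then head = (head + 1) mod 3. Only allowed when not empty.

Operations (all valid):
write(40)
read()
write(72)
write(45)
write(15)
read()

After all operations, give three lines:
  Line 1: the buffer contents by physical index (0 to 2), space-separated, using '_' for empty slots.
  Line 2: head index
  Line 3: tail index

write(40): buf=[40 _ _], head=0, tail=1, size=1
read(): buf=[_ _ _], head=1, tail=1, size=0
write(72): buf=[_ 72 _], head=1, tail=2, size=1
write(45): buf=[_ 72 45], head=1, tail=0, size=2
write(15): buf=[15 72 45], head=1, tail=1, size=3
read(): buf=[15 _ 45], head=2, tail=1, size=2

Answer: 15 _ 45
2
1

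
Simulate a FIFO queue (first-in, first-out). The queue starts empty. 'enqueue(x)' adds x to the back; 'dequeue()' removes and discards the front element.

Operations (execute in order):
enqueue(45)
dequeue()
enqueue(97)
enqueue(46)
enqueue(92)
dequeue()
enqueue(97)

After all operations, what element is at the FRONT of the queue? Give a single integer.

enqueue(45): queue = [45]
dequeue(): queue = []
enqueue(97): queue = [97]
enqueue(46): queue = [97, 46]
enqueue(92): queue = [97, 46, 92]
dequeue(): queue = [46, 92]
enqueue(97): queue = [46, 92, 97]

Answer: 46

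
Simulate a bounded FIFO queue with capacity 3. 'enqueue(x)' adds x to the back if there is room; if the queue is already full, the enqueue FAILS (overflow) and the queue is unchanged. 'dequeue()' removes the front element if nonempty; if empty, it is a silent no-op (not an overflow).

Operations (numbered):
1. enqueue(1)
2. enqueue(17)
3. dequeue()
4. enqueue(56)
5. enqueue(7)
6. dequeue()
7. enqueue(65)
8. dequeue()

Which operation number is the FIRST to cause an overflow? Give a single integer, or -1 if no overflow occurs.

Answer: -1

Derivation:
1. enqueue(1): size=1
2. enqueue(17): size=2
3. dequeue(): size=1
4. enqueue(56): size=2
5. enqueue(7): size=3
6. dequeue(): size=2
7. enqueue(65): size=3
8. dequeue(): size=2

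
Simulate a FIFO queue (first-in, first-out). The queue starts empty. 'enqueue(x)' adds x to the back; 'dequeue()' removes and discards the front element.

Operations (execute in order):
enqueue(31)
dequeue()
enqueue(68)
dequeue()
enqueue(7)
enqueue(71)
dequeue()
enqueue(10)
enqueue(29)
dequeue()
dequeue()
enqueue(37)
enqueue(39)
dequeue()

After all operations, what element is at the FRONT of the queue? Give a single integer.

Answer: 37

Derivation:
enqueue(31): queue = [31]
dequeue(): queue = []
enqueue(68): queue = [68]
dequeue(): queue = []
enqueue(7): queue = [7]
enqueue(71): queue = [7, 71]
dequeue(): queue = [71]
enqueue(10): queue = [71, 10]
enqueue(29): queue = [71, 10, 29]
dequeue(): queue = [10, 29]
dequeue(): queue = [29]
enqueue(37): queue = [29, 37]
enqueue(39): queue = [29, 37, 39]
dequeue(): queue = [37, 39]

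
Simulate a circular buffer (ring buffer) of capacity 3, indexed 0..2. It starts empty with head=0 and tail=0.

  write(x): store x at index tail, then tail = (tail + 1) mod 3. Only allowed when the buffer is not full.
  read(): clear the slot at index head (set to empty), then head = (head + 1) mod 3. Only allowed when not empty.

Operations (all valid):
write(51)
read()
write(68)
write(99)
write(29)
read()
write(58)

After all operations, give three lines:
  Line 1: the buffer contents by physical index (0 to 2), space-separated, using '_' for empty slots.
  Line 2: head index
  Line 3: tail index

Answer: 29 58 99
2
2

Derivation:
write(51): buf=[51 _ _], head=0, tail=1, size=1
read(): buf=[_ _ _], head=1, tail=1, size=0
write(68): buf=[_ 68 _], head=1, tail=2, size=1
write(99): buf=[_ 68 99], head=1, tail=0, size=2
write(29): buf=[29 68 99], head=1, tail=1, size=3
read(): buf=[29 _ 99], head=2, tail=1, size=2
write(58): buf=[29 58 99], head=2, tail=2, size=3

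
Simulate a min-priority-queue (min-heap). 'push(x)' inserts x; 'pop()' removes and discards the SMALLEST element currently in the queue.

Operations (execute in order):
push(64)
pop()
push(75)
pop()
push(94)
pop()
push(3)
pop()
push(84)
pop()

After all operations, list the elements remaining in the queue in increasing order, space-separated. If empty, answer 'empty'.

push(64): heap contents = [64]
pop() → 64: heap contents = []
push(75): heap contents = [75]
pop() → 75: heap contents = []
push(94): heap contents = [94]
pop() → 94: heap contents = []
push(3): heap contents = [3]
pop() → 3: heap contents = []
push(84): heap contents = [84]
pop() → 84: heap contents = []

Answer: empty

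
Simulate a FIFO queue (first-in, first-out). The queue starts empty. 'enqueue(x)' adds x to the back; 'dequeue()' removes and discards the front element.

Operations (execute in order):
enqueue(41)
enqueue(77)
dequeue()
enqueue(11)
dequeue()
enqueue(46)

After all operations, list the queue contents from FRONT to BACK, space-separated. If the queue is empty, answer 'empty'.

enqueue(41): [41]
enqueue(77): [41, 77]
dequeue(): [77]
enqueue(11): [77, 11]
dequeue(): [11]
enqueue(46): [11, 46]

Answer: 11 46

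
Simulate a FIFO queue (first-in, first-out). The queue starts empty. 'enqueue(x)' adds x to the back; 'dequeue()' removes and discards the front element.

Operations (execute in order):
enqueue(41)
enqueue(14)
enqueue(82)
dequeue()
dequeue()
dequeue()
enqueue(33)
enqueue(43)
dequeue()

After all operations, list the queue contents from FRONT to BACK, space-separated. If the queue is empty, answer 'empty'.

Answer: 43

Derivation:
enqueue(41): [41]
enqueue(14): [41, 14]
enqueue(82): [41, 14, 82]
dequeue(): [14, 82]
dequeue(): [82]
dequeue(): []
enqueue(33): [33]
enqueue(43): [33, 43]
dequeue(): [43]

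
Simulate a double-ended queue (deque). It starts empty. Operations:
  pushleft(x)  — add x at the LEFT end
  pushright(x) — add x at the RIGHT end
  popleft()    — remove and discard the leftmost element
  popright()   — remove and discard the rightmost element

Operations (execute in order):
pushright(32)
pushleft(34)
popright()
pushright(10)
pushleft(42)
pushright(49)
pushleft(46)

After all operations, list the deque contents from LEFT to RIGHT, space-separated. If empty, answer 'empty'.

Answer: 46 42 34 10 49

Derivation:
pushright(32): [32]
pushleft(34): [34, 32]
popright(): [34]
pushright(10): [34, 10]
pushleft(42): [42, 34, 10]
pushright(49): [42, 34, 10, 49]
pushleft(46): [46, 42, 34, 10, 49]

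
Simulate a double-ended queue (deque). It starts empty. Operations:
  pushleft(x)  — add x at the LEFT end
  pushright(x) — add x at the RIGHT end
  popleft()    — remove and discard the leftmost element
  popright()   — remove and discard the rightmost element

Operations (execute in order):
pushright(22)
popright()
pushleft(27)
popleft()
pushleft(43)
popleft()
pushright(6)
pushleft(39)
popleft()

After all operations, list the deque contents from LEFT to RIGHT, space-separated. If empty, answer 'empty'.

pushright(22): [22]
popright(): []
pushleft(27): [27]
popleft(): []
pushleft(43): [43]
popleft(): []
pushright(6): [6]
pushleft(39): [39, 6]
popleft(): [6]

Answer: 6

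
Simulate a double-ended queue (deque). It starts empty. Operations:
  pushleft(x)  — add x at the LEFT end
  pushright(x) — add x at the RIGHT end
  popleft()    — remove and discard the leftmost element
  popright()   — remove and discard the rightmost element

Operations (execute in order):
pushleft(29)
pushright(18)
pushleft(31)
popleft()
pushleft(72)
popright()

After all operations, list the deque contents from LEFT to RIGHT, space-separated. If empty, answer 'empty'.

Answer: 72 29

Derivation:
pushleft(29): [29]
pushright(18): [29, 18]
pushleft(31): [31, 29, 18]
popleft(): [29, 18]
pushleft(72): [72, 29, 18]
popright(): [72, 29]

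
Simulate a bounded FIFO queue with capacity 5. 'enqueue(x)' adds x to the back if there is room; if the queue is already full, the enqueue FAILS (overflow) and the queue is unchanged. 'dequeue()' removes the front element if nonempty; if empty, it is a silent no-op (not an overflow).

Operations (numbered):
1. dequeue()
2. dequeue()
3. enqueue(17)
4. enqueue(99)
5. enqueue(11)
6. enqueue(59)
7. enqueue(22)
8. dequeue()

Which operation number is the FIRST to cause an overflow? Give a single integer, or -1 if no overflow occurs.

1. dequeue(): empty, no-op, size=0
2. dequeue(): empty, no-op, size=0
3. enqueue(17): size=1
4. enqueue(99): size=2
5. enqueue(11): size=3
6. enqueue(59): size=4
7. enqueue(22): size=5
8. dequeue(): size=4

Answer: -1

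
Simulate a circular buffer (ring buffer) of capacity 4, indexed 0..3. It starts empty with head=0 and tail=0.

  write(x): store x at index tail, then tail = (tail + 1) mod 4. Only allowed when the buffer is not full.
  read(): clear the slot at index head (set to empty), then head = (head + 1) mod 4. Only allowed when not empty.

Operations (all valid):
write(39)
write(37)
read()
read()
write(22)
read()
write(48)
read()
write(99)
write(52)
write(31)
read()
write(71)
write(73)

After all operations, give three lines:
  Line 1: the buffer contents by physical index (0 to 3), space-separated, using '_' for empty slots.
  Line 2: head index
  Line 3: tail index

Answer: 73 52 31 71
1
1

Derivation:
write(39): buf=[39 _ _ _], head=0, tail=1, size=1
write(37): buf=[39 37 _ _], head=0, tail=2, size=2
read(): buf=[_ 37 _ _], head=1, tail=2, size=1
read(): buf=[_ _ _ _], head=2, tail=2, size=0
write(22): buf=[_ _ 22 _], head=2, tail=3, size=1
read(): buf=[_ _ _ _], head=3, tail=3, size=0
write(48): buf=[_ _ _ 48], head=3, tail=0, size=1
read(): buf=[_ _ _ _], head=0, tail=0, size=0
write(99): buf=[99 _ _ _], head=0, tail=1, size=1
write(52): buf=[99 52 _ _], head=0, tail=2, size=2
write(31): buf=[99 52 31 _], head=0, tail=3, size=3
read(): buf=[_ 52 31 _], head=1, tail=3, size=2
write(71): buf=[_ 52 31 71], head=1, tail=0, size=3
write(73): buf=[73 52 31 71], head=1, tail=1, size=4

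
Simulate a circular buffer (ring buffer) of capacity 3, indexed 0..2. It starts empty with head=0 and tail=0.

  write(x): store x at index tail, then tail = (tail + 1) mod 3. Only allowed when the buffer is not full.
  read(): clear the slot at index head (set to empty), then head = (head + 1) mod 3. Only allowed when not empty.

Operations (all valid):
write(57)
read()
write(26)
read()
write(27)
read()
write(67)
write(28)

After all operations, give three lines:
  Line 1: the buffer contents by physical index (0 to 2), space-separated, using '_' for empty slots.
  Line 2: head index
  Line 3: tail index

write(57): buf=[57 _ _], head=0, tail=1, size=1
read(): buf=[_ _ _], head=1, tail=1, size=0
write(26): buf=[_ 26 _], head=1, tail=2, size=1
read(): buf=[_ _ _], head=2, tail=2, size=0
write(27): buf=[_ _ 27], head=2, tail=0, size=1
read(): buf=[_ _ _], head=0, tail=0, size=0
write(67): buf=[67 _ _], head=0, tail=1, size=1
write(28): buf=[67 28 _], head=0, tail=2, size=2

Answer: 67 28 _
0
2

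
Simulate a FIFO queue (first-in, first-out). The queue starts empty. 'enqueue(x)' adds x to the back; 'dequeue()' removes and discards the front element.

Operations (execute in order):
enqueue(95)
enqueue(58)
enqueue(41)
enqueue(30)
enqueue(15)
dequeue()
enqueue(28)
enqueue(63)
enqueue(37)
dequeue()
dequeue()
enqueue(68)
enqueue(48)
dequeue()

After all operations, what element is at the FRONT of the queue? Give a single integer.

Answer: 15

Derivation:
enqueue(95): queue = [95]
enqueue(58): queue = [95, 58]
enqueue(41): queue = [95, 58, 41]
enqueue(30): queue = [95, 58, 41, 30]
enqueue(15): queue = [95, 58, 41, 30, 15]
dequeue(): queue = [58, 41, 30, 15]
enqueue(28): queue = [58, 41, 30, 15, 28]
enqueue(63): queue = [58, 41, 30, 15, 28, 63]
enqueue(37): queue = [58, 41, 30, 15, 28, 63, 37]
dequeue(): queue = [41, 30, 15, 28, 63, 37]
dequeue(): queue = [30, 15, 28, 63, 37]
enqueue(68): queue = [30, 15, 28, 63, 37, 68]
enqueue(48): queue = [30, 15, 28, 63, 37, 68, 48]
dequeue(): queue = [15, 28, 63, 37, 68, 48]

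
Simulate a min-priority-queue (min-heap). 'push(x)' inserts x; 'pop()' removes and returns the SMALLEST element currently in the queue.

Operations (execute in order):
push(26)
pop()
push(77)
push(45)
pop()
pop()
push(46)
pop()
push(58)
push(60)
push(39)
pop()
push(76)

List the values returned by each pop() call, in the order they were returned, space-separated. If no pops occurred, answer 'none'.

Answer: 26 45 77 46 39

Derivation:
push(26): heap contents = [26]
pop() → 26: heap contents = []
push(77): heap contents = [77]
push(45): heap contents = [45, 77]
pop() → 45: heap contents = [77]
pop() → 77: heap contents = []
push(46): heap contents = [46]
pop() → 46: heap contents = []
push(58): heap contents = [58]
push(60): heap contents = [58, 60]
push(39): heap contents = [39, 58, 60]
pop() → 39: heap contents = [58, 60]
push(76): heap contents = [58, 60, 76]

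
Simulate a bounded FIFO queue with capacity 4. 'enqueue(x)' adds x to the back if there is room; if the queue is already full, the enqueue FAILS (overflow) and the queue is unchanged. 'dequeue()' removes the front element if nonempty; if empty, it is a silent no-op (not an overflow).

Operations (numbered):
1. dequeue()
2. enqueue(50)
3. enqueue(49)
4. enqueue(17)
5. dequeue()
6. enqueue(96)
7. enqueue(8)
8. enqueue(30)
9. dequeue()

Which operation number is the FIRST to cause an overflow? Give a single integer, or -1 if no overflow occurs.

1. dequeue(): empty, no-op, size=0
2. enqueue(50): size=1
3. enqueue(49): size=2
4. enqueue(17): size=3
5. dequeue(): size=2
6. enqueue(96): size=3
7. enqueue(8): size=4
8. enqueue(30): size=4=cap → OVERFLOW (fail)
9. dequeue(): size=3

Answer: 8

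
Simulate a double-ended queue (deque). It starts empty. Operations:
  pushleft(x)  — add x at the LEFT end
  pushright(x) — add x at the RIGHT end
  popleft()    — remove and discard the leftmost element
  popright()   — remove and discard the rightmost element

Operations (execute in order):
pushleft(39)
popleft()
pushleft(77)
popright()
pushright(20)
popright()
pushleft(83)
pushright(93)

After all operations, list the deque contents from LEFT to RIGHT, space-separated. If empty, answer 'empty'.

pushleft(39): [39]
popleft(): []
pushleft(77): [77]
popright(): []
pushright(20): [20]
popright(): []
pushleft(83): [83]
pushright(93): [83, 93]

Answer: 83 93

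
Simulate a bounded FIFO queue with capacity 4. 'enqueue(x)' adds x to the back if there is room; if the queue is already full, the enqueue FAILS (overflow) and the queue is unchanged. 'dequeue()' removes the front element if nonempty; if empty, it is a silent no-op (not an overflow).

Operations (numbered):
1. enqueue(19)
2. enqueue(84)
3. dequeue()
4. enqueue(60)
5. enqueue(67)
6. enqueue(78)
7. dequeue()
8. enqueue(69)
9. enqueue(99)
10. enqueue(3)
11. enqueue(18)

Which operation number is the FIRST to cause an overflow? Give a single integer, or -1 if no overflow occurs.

1. enqueue(19): size=1
2. enqueue(84): size=2
3. dequeue(): size=1
4. enqueue(60): size=2
5. enqueue(67): size=3
6. enqueue(78): size=4
7. dequeue(): size=3
8. enqueue(69): size=4
9. enqueue(99): size=4=cap → OVERFLOW (fail)
10. enqueue(3): size=4=cap → OVERFLOW (fail)
11. enqueue(18): size=4=cap → OVERFLOW (fail)

Answer: 9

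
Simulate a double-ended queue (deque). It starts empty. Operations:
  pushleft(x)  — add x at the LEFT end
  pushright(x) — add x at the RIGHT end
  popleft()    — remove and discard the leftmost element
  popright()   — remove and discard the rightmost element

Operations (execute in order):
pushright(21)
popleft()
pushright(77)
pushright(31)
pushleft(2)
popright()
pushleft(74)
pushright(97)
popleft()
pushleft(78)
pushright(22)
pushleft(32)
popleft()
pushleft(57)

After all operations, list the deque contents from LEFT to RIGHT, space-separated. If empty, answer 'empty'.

pushright(21): [21]
popleft(): []
pushright(77): [77]
pushright(31): [77, 31]
pushleft(2): [2, 77, 31]
popright(): [2, 77]
pushleft(74): [74, 2, 77]
pushright(97): [74, 2, 77, 97]
popleft(): [2, 77, 97]
pushleft(78): [78, 2, 77, 97]
pushright(22): [78, 2, 77, 97, 22]
pushleft(32): [32, 78, 2, 77, 97, 22]
popleft(): [78, 2, 77, 97, 22]
pushleft(57): [57, 78, 2, 77, 97, 22]

Answer: 57 78 2 77 97 22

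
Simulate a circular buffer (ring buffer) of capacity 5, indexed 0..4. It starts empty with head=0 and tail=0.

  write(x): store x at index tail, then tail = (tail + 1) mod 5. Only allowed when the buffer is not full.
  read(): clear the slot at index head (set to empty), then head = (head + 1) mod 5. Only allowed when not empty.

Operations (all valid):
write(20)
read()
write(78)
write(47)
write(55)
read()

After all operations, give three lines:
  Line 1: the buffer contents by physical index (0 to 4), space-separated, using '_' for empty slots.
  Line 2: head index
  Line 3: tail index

write(20): buf=[20 _ _ _ _], head=0, tail=1, size=1
read(): buf=[_ _ _ _ _], head=1, tail=1, size=0
write(78): buf=[_ 78 _ _ _], head=1, tail=2, size=1
write(47): buf=[_ 78 47 _ _], head=1, tail=3, size=2
write(55): buf=[_ 78 47 55 _], head=1, tail=4, size=3
read(): buf=[_ _ 47 55 _], head=2, tail=4, size=2

Answer: _ _ 47 55 _
2
4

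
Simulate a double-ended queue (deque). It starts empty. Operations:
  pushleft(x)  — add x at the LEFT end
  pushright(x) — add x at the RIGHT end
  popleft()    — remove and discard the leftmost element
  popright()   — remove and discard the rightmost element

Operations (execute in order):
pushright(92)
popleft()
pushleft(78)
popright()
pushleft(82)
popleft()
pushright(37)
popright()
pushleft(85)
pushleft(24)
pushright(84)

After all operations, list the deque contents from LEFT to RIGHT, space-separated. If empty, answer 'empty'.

Answer: 24 85 84

Derivation:
pushright(92): [92]
popleft(): []
pushleft(78): [78]
popright(): []
pushleft(82): [82]
popleft(): []
pushright(37): [37]
popright(): []
pushleft(85): [85]
pushleft(24): [24, 85]
pushright(84): [24, 85, 84]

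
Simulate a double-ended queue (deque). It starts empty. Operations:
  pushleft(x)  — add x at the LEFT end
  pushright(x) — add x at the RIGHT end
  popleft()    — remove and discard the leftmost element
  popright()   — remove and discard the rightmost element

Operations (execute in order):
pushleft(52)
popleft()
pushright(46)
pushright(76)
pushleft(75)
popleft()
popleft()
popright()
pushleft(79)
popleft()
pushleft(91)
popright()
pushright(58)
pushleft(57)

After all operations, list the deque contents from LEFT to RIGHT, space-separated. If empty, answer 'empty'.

pushleft(52): [52]
popleft(): []
pushright(46): [46]
pushright(76): [46, 76]
pushleft(75): [75, 46, 76]
popleft(): [46, 76]
popleft(): [76]
popright(): []
pushleft(79): [79]
popleft(): []
pushleft(91): [91]
popright(): []
pushright(58): [58]
pushleft(57): [57, 58]

Answer: 57 58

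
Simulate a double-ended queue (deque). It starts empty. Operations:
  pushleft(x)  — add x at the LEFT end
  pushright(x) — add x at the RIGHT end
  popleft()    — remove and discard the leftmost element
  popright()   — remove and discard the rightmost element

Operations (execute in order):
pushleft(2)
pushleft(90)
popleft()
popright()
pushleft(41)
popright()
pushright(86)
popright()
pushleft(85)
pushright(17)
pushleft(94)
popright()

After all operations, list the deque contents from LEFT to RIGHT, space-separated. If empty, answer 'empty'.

pushleft(2): [2]
pushleft(90): [90, 2]
popleft(): [2]
popright(): []
pushleft(41): [41]
popright(): []
pushright(86): [86]
popright(): []
pushleft(85): [85]
pushright(17): [85, 17]
pushleft(94): [94, 85, 17]
popright(): [94, 85]

Answer: 94 85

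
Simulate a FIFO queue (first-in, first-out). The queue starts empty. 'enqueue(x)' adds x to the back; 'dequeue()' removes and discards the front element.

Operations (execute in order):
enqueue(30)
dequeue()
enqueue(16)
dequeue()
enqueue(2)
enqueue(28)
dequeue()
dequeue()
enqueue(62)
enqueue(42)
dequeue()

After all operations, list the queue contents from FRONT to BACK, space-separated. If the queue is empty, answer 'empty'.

enqueue(30): [30]
dequeue(): []
enqueue(16): [16]
dequeue(): []
enqueue(2): [2]
enqueue(28): [2, 28]
dequeue(): [28]
dequeue(): []
enqueue(62): [62]
enqueue(42): [62, 42]
dequeue(): [42]

Answer: 42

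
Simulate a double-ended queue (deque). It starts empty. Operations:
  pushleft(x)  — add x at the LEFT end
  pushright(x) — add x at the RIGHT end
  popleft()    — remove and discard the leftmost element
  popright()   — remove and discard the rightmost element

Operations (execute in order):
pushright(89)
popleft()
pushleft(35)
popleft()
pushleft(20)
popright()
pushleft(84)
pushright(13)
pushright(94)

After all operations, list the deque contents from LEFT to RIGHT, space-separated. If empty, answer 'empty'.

pushright(89): [89]
popleft(): []
pushleft(35): [35]
popleft(): []
pushleft(20): [20]
popright(): []
pushleft(84): [84]
pushright(13): [84, 13]
pushright(94): [84, 13, 94]

Answer: 84 13 94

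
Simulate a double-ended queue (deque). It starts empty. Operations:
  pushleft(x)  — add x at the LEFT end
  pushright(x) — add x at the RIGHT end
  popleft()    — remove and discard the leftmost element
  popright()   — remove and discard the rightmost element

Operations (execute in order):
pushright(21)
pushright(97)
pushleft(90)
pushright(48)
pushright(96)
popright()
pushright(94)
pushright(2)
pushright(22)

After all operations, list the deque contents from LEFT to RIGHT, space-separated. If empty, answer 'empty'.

Answer: 90 21 97 48 94 2 22

Derivation:
pushright(21): [21]
pushright(97): [21, 97]
pushleft(90): [90, 21, 97]
pushright(48): [90, 21, 97, 48]
pushright(96): [90, 21, 97, 48, 96]
popright(): [90, 21, 97, 48]
pushright(94): [90, 21, 97, 48, 94]
pushright(2): [90, 21, 97, 48, 94, 2]
pushright(22): [90, 21, 97, 48, 94, 2, 22]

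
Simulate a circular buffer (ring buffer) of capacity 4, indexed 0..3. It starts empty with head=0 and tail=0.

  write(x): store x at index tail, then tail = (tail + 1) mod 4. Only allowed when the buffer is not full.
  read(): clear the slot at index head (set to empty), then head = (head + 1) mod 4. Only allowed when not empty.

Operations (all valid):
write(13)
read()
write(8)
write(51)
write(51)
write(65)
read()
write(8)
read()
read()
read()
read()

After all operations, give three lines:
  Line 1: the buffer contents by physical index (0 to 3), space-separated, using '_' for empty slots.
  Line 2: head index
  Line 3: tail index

Answer: _ _ _ _
2
2

Derivation:
write(13): buf=[13 _ _ _], head=0, tail=1, size=1
read(): buf=[_ _ _ _], head=1, tail=1, size=0
write(8): buf=[_ 8 _ _], head=1, tail=2, size=1
write(51): buf=[_ 8 51 _], head=1, tail=3, size=2
write(51): buf=[_ 8 51 51], head=1, tail=0, size=3
write(65): buf=[65 8 51 51], head=1, tail=1, size=4
read(): buf=[65 _ 51 51], head=2, tail=1, size=3
write(8): buf=[65 8 51 51], head=2, tail=2, size=4
read(): buf=[65 8 _ 51], head=3, tail=2, size=3
read(): buf=[65 8 _ _], head=0, tail=2, size=2
read(): buf=[_ 8 _ _], head=1, tail=2, size=1
read(): buf=[_ _ _ _], head=2, tail=2, size=0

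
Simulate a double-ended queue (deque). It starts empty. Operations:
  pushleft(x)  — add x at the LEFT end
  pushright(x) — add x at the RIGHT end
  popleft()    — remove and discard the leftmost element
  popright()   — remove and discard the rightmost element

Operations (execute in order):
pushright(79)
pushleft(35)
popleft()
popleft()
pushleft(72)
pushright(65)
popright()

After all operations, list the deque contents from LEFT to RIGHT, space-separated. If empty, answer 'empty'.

Answer: 72

Derivation:
pushright(79): [79]
pushleft(35): [35, 79]
popleft(): [79]
popleft(): []
pushleft(72): [72]
pushright(65): [72, 65]
popright(): [72]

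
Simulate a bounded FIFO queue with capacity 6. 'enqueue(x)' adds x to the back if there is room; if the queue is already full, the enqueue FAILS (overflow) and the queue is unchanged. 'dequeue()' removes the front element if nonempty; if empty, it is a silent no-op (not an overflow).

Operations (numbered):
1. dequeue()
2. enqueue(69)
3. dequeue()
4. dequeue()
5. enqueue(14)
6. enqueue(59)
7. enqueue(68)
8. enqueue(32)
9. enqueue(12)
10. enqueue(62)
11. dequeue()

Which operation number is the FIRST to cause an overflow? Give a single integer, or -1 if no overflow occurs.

Answer: -1

Derivation:
1. dequeue(): empty, no-op, size=0
2. enqueue(69): size=1
3. dequeue(): size=0
4. dequeue(): empty, no-op, size=0
5. enqueue(14): size=1
6. enqueue(59): size=2
7. enqueue(68): size=3
8. enqueue(32): size=4
9. enqueue(12): size=5
10. enqueue(62): size=6
11. dequeue(): size=5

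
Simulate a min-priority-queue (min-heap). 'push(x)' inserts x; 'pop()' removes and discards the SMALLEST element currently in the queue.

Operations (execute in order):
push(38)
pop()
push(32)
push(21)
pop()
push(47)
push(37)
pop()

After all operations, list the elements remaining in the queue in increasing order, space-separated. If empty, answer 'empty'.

push(38): heap contents = [38]
pop() → 38: heap contents = []
push(32): heap contents = [32]
push(21): heap contents = [21, 32]
pop() → 21: heap contents = [32]
push(47): heap contents = [32, 47]
push(37): heap contents = [32, 37, 47]
pop() → 32: heap contents = [37, 47]

Answer: 37 47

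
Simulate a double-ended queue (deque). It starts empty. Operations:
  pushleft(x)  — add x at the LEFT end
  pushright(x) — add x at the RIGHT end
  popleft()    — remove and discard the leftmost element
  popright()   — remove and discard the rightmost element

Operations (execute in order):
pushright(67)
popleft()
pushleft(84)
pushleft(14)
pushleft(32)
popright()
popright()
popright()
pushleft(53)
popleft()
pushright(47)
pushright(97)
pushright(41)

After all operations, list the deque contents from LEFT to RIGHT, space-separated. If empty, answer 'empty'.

Answer: 47 97 41

Derivation:
pushright(67): [67]
popleft(): []
pushleft(84): [84]
pushleft(14): [14, 84]
pushleft(32): [32, 14, 84]
popright(): [32, 14]
popright(): [32]
popright(): []
pushleft(53): [53]
popleft(): []
pushright(47): [47]
pushright(97): [47, 97]
pushright(41): [47, 97, 41]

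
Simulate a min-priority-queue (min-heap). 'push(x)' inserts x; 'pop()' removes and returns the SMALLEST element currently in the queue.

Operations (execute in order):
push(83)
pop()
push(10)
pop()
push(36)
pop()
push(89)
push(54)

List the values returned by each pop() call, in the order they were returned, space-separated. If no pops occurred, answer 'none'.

push(83): heap contents = [83]
pop() → 83: heap contents = []
push(10): heap contents = [10]
pop() → 10: heap contents = []
push(36): heap contents = [36]
pop() → 36: heap contents = []
push(89): heap contents = [89]
push(54): heap contents = [54, 89]

Answer: 83 10 36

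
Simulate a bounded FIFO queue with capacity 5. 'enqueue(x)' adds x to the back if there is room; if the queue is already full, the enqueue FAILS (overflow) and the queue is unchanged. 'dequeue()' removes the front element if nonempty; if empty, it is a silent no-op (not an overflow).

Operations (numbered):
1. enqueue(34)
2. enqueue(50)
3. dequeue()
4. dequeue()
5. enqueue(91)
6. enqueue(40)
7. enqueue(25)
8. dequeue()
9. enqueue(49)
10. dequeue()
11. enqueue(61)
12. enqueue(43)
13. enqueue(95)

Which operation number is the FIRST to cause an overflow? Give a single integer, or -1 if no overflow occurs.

Answer: -1

Derivation:
1. enqueue(34): size=1
2. enqueue(50): size=2
3. dequeue(): size=1
4. dequeue(): size=0
5. enqueue(91): size=1
6. enqueue(40): size=2
7. enqueue(25): size=3
8. dequeue(): size=2
9. enqueue(49): size=3
10. dequeue(): size=2
11. enqueue(61): size=3
12. enqueue(43): size=4
13. enqueue(95): size=5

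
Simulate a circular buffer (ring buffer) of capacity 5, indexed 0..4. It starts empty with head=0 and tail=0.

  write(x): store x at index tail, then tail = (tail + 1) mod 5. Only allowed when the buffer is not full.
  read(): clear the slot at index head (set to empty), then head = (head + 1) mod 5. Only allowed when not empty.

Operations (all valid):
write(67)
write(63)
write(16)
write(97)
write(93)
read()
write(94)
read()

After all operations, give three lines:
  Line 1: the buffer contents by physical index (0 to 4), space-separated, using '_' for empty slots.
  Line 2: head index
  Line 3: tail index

write(67): buf=[67 _ _ _ _], head=0, tail=1, size=1
write(63): buf=[67 63 _ _ _], head=0, tail=2, size=2
write(16): buf=[67 63 16 _ _], head=0, tail=3, size=3
write(97): buf=[67 63 16 97 _], head=0, tail=4, size=4
write(93): buf=[67 63 16 97 93], head=0, tail=0, size=5
read(): buf=[_ 63 16 97 93], head=1, tail=0, size=4
write(94): buf=[94 63 16 97 93], head=1, tail=1, size=5
read(): buf=[94 _ 16 97 93], head=2, tail=1, size=4

Answer: 94 _ 16 97 93
2
1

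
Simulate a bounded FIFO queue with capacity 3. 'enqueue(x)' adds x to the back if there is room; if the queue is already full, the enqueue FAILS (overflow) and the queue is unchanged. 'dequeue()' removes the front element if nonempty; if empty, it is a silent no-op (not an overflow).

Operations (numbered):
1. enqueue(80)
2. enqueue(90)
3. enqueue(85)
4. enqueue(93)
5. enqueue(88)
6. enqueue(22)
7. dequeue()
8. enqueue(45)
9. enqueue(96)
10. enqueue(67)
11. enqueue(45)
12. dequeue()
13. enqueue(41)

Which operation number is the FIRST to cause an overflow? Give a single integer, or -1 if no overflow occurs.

1. enqueue(80): size=1
2. enqueue(90): size=2
3. enqueue(85): size=3
4. enqueue(93): size=3=cap → OVERFLOW (fail)
5. enqueue(88): size=3=cap → OVERFLOW (fail)
6. enqueue(22): size=3=cap → OVERFLOW (fail)
7. dequeue(): size=2
8. enqueue(45): size=3
9. enqueue(96): size=3=cap → OVERFLOW (fail)
10. enqueue(67): size=3=cap → OVERFLOW (fail)
11. enqueue(45): size=3=cap → OVERFLOW (fail)
12. dequeue(): size=2
13. enqueue(41): size=3

Answer: 4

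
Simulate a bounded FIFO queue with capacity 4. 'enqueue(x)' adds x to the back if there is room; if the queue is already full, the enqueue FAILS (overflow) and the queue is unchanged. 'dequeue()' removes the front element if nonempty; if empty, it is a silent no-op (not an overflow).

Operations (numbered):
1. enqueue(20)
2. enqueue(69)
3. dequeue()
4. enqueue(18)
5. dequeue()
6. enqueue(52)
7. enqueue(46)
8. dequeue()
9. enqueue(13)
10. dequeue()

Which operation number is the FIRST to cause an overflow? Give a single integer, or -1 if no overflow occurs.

Answer: -1

Derivation:
1. enqueue(20): size=1
2. enqueue(69): size=2
3. dequeue(): size=1
4. enqueue(18): size=2
5. dequeue(): size=1
6. enqueue(52): size=2
7. enqueue(46): size=3
8. dequeue(): size=2
9. enqueue(13): size=3
10. dequeue(): size=2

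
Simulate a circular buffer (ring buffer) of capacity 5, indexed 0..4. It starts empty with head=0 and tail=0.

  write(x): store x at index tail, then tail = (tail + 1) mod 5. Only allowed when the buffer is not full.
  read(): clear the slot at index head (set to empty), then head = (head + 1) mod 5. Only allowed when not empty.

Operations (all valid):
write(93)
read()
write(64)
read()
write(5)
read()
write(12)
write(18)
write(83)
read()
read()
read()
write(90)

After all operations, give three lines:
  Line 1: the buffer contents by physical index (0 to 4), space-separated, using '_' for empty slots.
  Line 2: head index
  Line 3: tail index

Answer: _ 90 _ _ _
1
2

Derivation:
write(93): buf=[93 _ _ _ _], head=0, tail=1, size=1
read(): buf=[_ _ _ _ _], head=1, tail=1, size=0
write(64): buf=[_ 64 _ _ _], head=1, tail=2, size=1
read(): buf=[_ _ _ _ _], head=2, tail=2, size=0
write(5): buf=[_ _ 5 _ _], head=2, tail=3, size=1
read(): buf=[_ _ _ _ _], head=3, tail=3, size=0
write(12): buf=[_ _ _ 12 _], head=3, tail=4, size=1
write(18): buf=[_ _ _ 12 18], head=3, tail=0, size=2
write(83): buf=[83 _ _ 12 18], head=3, tail=1, size=3
read(): buf=[83 _ _ _ 18], head=4, tail=1, size=2
read(): buf=[83 _ _ _ _], head=0, tail=1, size=1
read(): buf=[_ _ _ _ _], head=1, tail=1, size=0
write(90): buf=[_ 90 _ _ _], head=1, tail=2, size=1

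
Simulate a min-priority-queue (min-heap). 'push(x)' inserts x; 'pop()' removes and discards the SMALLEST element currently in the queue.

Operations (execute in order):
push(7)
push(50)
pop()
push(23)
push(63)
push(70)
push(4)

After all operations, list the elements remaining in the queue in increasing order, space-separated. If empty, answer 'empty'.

Answer: 4 23 50 63 70

Derivation:
push(7): heap contents = [7]
push(50): heap contents = [7, 50]
pop() → 7: heap contents = [50]
push(23): heap contents = [23, 50]
push(63): heap contents = [23, 50, 63]
push(70): heap contents = [23, 50, 63, 70]
push(4): heap contents = [4, 23, 50, 63, 70]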